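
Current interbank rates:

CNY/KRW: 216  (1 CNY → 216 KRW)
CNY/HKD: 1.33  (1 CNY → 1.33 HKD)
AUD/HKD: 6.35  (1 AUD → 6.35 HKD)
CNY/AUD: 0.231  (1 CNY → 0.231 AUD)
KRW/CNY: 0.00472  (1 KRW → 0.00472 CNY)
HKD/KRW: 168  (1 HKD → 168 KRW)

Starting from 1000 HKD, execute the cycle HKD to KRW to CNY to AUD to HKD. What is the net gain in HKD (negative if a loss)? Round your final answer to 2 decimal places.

163.15

1000 HKD × 168 = 168000 KRW
168000 KRW × 0.00472 = 792.96 CNY
792.96 CNY × 0.231 = 183.17376 AUD
183.17376 AUD × 6.35 = 1163.153376 HKD
Net change: 1163.153376 − 1000 = 163.153376 HKD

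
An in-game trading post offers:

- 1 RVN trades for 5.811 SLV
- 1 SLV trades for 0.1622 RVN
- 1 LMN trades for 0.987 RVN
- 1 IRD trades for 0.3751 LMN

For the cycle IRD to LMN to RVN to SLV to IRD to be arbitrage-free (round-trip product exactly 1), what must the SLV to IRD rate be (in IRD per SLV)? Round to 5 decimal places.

Known legs of the cycle: 0.3751 × 0.987 × 5.811 = 2.1513699207
For no arbitrage the full-cycle product must be 1, so the missing rate is 1 / 2.1513699207 ≈ 0.4648201.

0.46482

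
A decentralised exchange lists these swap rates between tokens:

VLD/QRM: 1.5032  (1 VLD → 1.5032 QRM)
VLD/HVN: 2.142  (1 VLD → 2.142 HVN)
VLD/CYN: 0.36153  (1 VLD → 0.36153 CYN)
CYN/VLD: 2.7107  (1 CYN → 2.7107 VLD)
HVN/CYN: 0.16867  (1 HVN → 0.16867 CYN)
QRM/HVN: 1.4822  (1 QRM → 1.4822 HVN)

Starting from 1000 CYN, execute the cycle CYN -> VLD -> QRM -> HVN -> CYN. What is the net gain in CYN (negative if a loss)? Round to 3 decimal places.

1000 CYN × 2.7107 = 2710.7 VLD
2710.7 VLD × 1.5032 = 4074.72424 QRM
4074.72424 QRM × 1.4822 = 6039.556268528 HVN
6039.556268528 HVN × 0.16867 = 1018.69195581261776 CYN
Net change: 1018.69195581261776 − 1000 = 18.69195581261776 CYN

18.692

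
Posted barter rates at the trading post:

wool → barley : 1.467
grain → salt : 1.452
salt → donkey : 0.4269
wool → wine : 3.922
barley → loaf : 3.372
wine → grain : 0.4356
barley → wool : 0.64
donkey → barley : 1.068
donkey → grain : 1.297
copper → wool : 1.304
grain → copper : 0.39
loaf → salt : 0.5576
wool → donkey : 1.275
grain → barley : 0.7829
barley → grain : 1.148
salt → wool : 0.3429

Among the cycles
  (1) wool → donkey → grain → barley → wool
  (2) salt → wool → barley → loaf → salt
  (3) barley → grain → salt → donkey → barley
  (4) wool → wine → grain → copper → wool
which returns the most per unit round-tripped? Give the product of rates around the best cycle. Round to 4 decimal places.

0.9458

(1) 1.275 × 1.297 × 0.7829 × 0.64 = 0.82858
(2) 0.3429 × 1.467 × 3.372 × 0.5576 = 0.94582
(3) 1.148 × 1.452 × 0.4269 × 1.068 = 0.75999
(4) 3.922 × 0.4356 × 0.39 × 1.304 = 0.86884
Highest is cycle (2) at 0.9458 (≤1, no arbitrage).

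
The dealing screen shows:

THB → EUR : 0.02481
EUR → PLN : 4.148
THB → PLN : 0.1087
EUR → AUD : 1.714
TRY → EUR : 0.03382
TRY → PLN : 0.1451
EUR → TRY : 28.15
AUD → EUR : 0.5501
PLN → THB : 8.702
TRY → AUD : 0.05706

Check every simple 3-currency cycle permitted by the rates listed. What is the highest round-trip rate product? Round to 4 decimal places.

0.8955

THB→EUR→PLN→THB: 0.02481 × 4.148 × 8.702 = 0.89554
EUR→TRY→AUD→EUR: 28.15 × 0.05706 × 0.5501 = 0.88359
Maximum is THB→EUR→PLN→THB at 0.8955; no arbitrage — every cycle loses value.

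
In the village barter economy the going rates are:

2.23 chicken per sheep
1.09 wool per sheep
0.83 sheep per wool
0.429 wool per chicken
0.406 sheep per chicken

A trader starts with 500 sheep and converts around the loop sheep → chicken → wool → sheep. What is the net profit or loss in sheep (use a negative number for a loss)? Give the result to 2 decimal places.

500 sheep × 2.23 = 1115 chicken
1115 chicken × 0.429 = 478.335 wool
478.335 wool × 0.83 = 397.01805 sheep
Net change: 397.01805 − 500 = -102.98195 sheep

-102.98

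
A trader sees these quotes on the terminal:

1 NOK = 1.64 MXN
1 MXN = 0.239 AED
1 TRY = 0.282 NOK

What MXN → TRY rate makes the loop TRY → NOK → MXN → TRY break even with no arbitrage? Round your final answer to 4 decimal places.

2.1623

Known legs of the cycle: 0.282 × 1.64 = 0.46248
For no arbitrage the full-cycle product must be 1, so the missing rate is 1 / 0.46248 ≈ 2.162256.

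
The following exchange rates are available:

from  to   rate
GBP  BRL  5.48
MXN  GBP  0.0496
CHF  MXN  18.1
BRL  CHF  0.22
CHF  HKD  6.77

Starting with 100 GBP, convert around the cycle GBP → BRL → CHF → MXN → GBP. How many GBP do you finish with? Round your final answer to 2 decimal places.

108.23

100 GBP × 5.48 = 548 BRL
548 BRL × 0.22 = 120.56 CHF
120.56 CHF × 18.1 = 2182.136 MXN
2182.136 MXN × 0.0496 = 108.2339456 GBP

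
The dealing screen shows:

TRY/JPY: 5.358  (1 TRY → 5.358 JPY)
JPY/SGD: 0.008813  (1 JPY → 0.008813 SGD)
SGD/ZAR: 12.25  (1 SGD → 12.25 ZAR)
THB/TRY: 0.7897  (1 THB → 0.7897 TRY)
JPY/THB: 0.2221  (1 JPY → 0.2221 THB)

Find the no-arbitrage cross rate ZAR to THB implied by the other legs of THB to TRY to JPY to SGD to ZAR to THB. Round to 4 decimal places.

2.1891

Known legs of the cycle: 0.7897 × 5.358 × 0.008813 × 12.25 = 0.45679853888655
For no arbitrage the full-cycle product must be 1, so the missing rate is 1 / 0.45679853888655 ≈ 2.189149.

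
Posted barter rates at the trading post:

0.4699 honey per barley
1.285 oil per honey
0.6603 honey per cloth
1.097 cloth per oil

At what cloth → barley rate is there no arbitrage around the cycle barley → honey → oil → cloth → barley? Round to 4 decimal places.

1.5097

Known legs of the cycle: 0.4699 × 1.285 × 1.097 = 0.6623921855
For no arbitrage the full-cycle product must be 1, so the missing rate is 1 / 0.6623921855 ≈ 1.509680.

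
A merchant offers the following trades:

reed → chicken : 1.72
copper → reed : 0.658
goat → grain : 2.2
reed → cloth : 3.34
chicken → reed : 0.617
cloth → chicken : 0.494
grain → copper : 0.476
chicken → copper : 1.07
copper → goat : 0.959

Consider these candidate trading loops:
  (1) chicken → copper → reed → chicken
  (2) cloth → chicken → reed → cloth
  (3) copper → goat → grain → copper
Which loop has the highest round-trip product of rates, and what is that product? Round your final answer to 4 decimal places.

1.2110

(1) 1.07 × 0.658 × 1.72 = 1.21098
(2) 0.494 × 0.617 × 3.34 = 1.01803
(3) 0.959 × 2.2 × 0.476 = 1.00426
Highest is cycle (1) at 1.2110 (>1, arbitrage).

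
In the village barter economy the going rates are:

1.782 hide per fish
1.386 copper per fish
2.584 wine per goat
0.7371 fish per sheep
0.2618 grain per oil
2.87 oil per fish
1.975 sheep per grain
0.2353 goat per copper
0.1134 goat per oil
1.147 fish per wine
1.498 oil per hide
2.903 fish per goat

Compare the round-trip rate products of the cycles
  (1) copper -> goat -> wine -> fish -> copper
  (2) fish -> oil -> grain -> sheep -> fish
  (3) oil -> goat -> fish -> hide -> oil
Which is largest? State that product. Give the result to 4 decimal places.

(1) 0.2353 × 2.584 × 1.147 × 1.386 = 0.96659
(2) 2.87 × 0.2618 × 1.975 × 0.7371 = 1.09382
(3) 0.1134 × 2.903 × 1.782 × 1.498 = 0.87878
Highest is cycle (2) at 1.0938 (>1, arbitrage).

1.0938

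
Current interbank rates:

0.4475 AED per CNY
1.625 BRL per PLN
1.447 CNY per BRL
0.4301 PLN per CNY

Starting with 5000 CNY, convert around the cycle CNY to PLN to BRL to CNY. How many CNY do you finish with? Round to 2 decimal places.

5056.63

5000 CNY × 0.4301 = 2150.5 PLN
2150.5 PLN × 1.625 = 3494.5625 BRL
3494.5625 BRL × 1.447 = 5056.6319375 CNY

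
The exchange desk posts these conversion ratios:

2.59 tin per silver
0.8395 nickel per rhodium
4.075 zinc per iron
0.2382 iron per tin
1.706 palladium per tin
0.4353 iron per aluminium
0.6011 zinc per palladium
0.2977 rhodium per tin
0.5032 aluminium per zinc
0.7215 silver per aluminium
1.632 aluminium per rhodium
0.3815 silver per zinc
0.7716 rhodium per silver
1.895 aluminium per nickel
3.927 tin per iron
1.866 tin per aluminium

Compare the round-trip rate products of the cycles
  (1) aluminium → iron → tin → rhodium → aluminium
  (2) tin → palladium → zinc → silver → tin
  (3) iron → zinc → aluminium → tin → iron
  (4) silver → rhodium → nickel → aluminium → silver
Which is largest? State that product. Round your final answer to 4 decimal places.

(1) 0.4353 × 3.927 × 0.2977 × 1.632 = 0.83052
(2) 1.706 × 0.6011 × 0.3815 × 2.59 = 1.01326
(3) 4.075 × 0.5032 × 1.866 × 0.2382 = 0.91143
(4) 0.7716 × 0.8395 × 1.895 × 0.7215 = 0.88564
Highest is cycle (2) at 1.0133 (>1, arbitrage).

1.0133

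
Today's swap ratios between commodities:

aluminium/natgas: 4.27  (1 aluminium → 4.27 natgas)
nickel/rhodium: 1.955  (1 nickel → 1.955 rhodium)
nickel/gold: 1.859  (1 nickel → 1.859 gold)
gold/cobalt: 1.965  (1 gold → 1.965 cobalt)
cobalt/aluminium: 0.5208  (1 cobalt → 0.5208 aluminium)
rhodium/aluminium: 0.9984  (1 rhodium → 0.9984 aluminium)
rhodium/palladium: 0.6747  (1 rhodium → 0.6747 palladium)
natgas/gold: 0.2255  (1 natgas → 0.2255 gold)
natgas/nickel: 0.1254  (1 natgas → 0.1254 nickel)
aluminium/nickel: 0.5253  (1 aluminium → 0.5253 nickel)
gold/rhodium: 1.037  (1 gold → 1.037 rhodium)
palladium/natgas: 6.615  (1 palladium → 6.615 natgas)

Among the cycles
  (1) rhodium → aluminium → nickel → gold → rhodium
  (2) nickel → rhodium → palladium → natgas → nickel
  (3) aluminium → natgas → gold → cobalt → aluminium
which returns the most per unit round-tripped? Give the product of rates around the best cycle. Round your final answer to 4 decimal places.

1.0942

(1) 0.9984 × 0.5253 × 1.859 × 1.037 = 1.01104
(2) 1.955 × 0.6747 × 6.615 × 0.1254 = 1.09417
(3) 4.27 × 0.2255 × 1.965 × 0.5208 = 0.98539
Highest is cycle (2) at 1.0942 (>1, arbitrage).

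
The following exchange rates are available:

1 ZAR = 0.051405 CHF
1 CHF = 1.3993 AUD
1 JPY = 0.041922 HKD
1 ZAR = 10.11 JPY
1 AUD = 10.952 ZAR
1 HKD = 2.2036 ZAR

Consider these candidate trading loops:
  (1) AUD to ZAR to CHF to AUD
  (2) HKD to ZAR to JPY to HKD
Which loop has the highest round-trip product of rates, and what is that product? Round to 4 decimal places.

0.9340

(1) 10.952 × 0.051405 × 1.3993 = 0.78779
(2) 2.2036 × 10.11 × 0.041922 = 0.93395
Highest is cycle (2) at 0.9340 (≤1, no arbitrage).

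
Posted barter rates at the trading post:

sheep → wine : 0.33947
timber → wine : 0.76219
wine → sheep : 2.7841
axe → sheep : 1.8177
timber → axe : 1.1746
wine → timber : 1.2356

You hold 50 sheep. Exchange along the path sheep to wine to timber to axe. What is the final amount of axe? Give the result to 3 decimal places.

24.634

50 sheep × 0.33947 = 16.9735 wine
16.9735 wine × 1.2356 = 20.9724566 timber
20.9724566 timber × 1.1746 = 24.63424752236 axe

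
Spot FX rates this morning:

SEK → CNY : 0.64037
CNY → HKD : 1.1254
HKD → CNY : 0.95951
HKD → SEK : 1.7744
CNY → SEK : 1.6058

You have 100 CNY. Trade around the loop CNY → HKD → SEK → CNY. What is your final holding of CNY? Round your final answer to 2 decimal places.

127.88

100 CNY × 1.1254 = 112.54 HKD
112.54 HKD × 1.7744 = 199.690976 SEK
199.690976 SEK × 0.64037 = 127.87611030112 CNY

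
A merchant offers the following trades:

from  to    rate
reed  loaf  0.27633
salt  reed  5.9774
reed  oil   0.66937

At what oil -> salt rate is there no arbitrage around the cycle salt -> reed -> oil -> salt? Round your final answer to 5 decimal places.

0.24993

Known legs of the cycle: 5.9774 × 0.66937 = 4.001092238
For no arbitrage the full-cycle product must be 1, so the missing rate is 1 / 4.001092238 ≈ 0.2499318.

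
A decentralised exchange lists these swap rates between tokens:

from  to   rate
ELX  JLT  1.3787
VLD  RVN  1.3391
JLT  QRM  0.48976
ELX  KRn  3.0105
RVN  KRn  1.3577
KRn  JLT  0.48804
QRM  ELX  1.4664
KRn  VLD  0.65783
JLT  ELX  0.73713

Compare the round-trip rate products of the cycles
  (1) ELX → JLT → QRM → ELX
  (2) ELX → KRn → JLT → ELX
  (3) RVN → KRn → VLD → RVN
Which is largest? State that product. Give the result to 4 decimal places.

(1) 1.3787 × 0.48976 × 1.4664 = 0.99016
(2) 3.0105 × 0.48804 × 0.73713 = 1.08302
(3) 1.3577 × 0.65783 × 1.3391 = 1.19600
Highest is cycle (3) at 1.1960 (>1, arbitrage).

1.1960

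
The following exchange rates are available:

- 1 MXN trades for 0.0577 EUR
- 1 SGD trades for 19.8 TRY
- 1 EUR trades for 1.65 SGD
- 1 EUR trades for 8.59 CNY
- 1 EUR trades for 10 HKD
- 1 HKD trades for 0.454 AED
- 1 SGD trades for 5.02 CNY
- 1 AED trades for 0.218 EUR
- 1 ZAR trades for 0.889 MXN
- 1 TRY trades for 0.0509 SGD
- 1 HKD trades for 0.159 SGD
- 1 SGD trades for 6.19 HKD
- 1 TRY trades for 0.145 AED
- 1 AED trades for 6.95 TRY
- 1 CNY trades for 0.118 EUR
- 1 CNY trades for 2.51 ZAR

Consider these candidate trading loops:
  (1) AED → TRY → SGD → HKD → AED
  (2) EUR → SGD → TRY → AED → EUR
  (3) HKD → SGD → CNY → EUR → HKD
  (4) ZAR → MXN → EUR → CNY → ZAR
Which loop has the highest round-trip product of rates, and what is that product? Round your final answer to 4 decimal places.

(1) 6.95 × 0.0509 × 6.19 × 0.454 = 0.99414
(2) 1.65 × 19.8 × 0.145 × 0.218 = 1.03270
(3) 0.159 × 5.02 × 0.118 × 10 = 0.94185
(4) 0.889 × 0.0577 × 8.59 × 2.51 = 1.10597
Highest is cycle (4) at 1.1060 (>1, arbitrage).

1.1060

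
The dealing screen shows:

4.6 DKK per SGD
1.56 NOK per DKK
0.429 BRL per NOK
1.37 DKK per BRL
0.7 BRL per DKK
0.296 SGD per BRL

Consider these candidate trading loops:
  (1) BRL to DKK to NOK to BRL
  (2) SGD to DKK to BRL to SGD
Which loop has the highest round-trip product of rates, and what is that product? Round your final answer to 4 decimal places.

(1) 1.37 × 1.56 × 0.429 = 0.91686
(2) 4.6 × 0.7 × 0.296 = 0.95312
Highest is cycle (2) at 0.9531 (≤1, no arbitrage).

0.9531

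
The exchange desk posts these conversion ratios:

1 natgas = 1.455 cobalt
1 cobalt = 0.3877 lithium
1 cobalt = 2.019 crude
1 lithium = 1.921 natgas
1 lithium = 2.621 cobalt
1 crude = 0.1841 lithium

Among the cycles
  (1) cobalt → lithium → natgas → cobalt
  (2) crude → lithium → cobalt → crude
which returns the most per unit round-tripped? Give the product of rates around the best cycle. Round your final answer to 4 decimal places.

(1) 0.3877 × 1.921 × 1.455 = 1.08364
(2) 0.1841 × 2.621 × 2.019 = 0.97422
Highest is cycle (1) at 1.0836 (>1, arbitrage).

1.0836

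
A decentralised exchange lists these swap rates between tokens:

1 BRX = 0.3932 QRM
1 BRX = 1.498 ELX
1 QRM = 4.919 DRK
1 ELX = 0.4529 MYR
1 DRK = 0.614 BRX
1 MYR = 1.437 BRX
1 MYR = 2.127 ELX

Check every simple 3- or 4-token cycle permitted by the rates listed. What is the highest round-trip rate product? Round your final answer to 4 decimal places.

1.1876

DRK→BRX→QRM→DRK: 0.614 × 0.3932 × 4.919 = 1.18757
ELX→MYR→BRX→ELX: 0.4529 × 1.437 × 1.498 = 0.97492
Maximum is DRK→BRX→QRM→DRK at 1.1876; arbitrage exists.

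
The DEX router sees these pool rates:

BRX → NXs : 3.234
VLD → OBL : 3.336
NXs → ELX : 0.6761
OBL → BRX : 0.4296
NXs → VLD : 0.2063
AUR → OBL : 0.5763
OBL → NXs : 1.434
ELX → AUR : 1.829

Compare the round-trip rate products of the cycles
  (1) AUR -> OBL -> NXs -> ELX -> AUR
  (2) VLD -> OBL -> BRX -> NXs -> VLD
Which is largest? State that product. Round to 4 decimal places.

1.0219

(1) 0.5763 × 1.434 × 0.6761 × 1.829 = 1.02193
(2) 3.336 × 0.4296 × 3.234 × 0.2063 = 0.95616
Highest is cycle (1) at 1.0219 (>1, arbitrage).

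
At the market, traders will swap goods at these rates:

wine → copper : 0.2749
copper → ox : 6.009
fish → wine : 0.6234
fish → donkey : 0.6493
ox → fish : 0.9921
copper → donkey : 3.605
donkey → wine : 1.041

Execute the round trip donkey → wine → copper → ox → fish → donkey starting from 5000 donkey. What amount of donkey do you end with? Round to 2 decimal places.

5538.58

5000 donkey × 1.041 = 5205 wine
5205 wine × 0.2749 = 1430.8545 copper
1430.8545 copper × 6.009 = 8598.0046905 ox
8598.0046905 ox × 0.9921 = 8530.08045344505 fish
8530.08045344505 fish × 0.6493 = 5538.581238421870965 donkey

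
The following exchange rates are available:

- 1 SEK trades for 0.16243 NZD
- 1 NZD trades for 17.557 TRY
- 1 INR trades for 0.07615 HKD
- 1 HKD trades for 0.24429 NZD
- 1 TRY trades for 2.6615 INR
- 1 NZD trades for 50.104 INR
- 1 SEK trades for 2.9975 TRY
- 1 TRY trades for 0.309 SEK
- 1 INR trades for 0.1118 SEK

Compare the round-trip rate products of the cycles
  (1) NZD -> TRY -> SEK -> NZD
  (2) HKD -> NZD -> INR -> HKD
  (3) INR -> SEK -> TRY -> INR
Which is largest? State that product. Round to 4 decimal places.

0.9321

(1) 17.557 × 0.309 × 0.16243 = 0.88120
(2) 0.24429 × 50.104 × 0.07615 = 0.93207
(3) 0.1118 × 2.9975 × 2.6615 = 0.89192
Highest is cycle (2) at 0.9321 (≤1, no arbitrage).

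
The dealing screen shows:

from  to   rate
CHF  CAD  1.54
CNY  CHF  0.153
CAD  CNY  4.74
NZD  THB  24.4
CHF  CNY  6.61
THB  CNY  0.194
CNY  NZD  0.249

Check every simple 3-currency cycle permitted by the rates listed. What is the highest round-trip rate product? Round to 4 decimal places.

1.1787

CNY→NZD→THB→CNY: 0.249 × 24.4 × 0.194 = 1.17867
CHF→CAD→CNY→CHF: 1.54 × 4.74 × 0.153 = 1.11684
Maximum is CNY→NZD→THB→CNY at 1.1787; arbitrage exists.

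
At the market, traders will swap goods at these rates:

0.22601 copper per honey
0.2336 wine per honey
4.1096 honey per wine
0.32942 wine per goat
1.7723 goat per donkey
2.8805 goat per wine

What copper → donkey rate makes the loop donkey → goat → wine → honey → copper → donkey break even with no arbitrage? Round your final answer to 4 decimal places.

1.8441

Known legs of the cycle: 1.7723 × 0.32942 × 4.1096 × 0.22601 = 0.542268538757881936
For no arbitrage the full-cycle product must be 1, so the missing rate is 1 / 0.542268538757881936 ≈ 1.844105.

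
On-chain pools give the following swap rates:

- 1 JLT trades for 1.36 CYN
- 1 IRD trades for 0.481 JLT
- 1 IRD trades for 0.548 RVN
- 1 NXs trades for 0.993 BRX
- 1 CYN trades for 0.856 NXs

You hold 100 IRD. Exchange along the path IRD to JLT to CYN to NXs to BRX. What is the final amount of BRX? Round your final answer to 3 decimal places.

55.604

100 IRD × 0.481 = 48.1 JLT
48.1 JLT × 1.36 = 65.416 CYN
65.416 CYN × 0.856 = 55.996096 NXs
55.996096 NXs × 0.993 = 55.604123328 BRX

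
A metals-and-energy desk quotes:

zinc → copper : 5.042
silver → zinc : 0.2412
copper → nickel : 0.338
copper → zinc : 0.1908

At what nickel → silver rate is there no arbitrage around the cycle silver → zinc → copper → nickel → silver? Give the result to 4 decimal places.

Known legs of the cycle: 0.2412 × 5.042 × 0.338 = 0.4110520752
For no arbitrage the full-cycle product must be 1, so the missing rate is 1 / 0.4110520752 ≈ 2.432782.

2.4328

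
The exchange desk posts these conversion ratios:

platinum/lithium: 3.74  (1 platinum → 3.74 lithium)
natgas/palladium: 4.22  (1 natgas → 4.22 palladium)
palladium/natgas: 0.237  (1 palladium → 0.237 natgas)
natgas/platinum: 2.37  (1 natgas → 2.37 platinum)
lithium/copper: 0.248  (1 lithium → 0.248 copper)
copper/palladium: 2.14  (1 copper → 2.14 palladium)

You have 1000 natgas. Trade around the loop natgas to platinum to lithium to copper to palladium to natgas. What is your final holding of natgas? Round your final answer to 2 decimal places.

1000 natgas × 2.37 = 2370 platinum
2370 platinum × 3.74 = 8863.8 lithium
8863.8 lithium × 0.248 = 2198.2224 copper
2198.2224 copper × 2.14 = 4704.195936 palladium
4704.195936 palladium × 0.237 = 1114.894436832 natgas

1114.89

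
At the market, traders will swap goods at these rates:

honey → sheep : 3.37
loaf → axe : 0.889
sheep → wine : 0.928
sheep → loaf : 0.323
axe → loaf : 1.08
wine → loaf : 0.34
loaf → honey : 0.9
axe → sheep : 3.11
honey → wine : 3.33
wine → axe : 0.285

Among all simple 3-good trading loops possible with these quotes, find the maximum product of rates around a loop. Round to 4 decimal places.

1.0190

wine→loaf→honey→wine: 0.34 × 0.9 × 3.33 = 1.01898
honey→sheep→loaf→honey: 3.37 × 0.323 × 0.9 = 0.97966
loaf→axe→sheep→loaf: 0.889 × 3.11 × 0.323 = 0.89303
wine→axe→sheep→wine: 0.285 × 3.11 × 0.928 = 0.82253
Maximum is wine→loaf→honey→wine at 1.0190; arbitrage exists.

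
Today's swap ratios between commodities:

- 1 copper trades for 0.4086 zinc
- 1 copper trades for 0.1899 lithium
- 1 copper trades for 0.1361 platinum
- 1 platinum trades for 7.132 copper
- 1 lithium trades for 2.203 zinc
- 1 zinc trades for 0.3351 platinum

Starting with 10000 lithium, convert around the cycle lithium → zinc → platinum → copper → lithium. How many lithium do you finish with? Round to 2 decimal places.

9998.28

10000 lithium × 2.203 = 22030 zinc
22030 zinc × 0.3351 = 7382.253 platinum
7382.253 platinum × 7.132 = 52650.228396 copper
52650.228396 copper × 0.1899 = 9998.2783724004 lithium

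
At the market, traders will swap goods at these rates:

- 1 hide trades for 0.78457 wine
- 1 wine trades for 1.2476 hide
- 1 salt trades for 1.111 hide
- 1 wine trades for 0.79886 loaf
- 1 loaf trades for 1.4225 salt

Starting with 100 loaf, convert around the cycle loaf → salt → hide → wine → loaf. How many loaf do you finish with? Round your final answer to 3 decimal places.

99.053

100 loaf × 1.4225 = 142.25 salt
142.25 salt × 1.111 = 158.03975 hide
158.03975 hide × 0.78457 = 123.9932466575 wine
123.9932466575 wine × 0.79886 = 99.05324502481045 loaf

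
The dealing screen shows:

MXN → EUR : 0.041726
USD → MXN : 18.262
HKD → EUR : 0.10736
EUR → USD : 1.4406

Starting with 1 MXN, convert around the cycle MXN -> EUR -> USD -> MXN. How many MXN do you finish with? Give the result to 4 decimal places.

1.0977

1 MXN × 0.041726 = 0.041726 EUR
0.041726 EUR × 1.4406 = 0.0601104756 USD
0.0601104756 USD × 18.262 = 1.0977375054072 MXN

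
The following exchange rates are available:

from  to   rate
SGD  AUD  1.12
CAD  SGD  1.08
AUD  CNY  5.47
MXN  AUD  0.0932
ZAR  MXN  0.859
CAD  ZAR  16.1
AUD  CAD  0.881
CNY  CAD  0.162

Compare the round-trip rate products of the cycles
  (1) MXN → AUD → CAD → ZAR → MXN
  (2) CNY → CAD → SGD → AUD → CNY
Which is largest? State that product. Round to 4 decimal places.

1.1356

(1) 0.0932 × 0.881 × 16.1 × 0.859 = 1.13556
(2) 0.162 × 1.08 × 1.12 × 5.47 = 1.07187
Highest is cycle (1) at 1.1356 (>1, arbitrage).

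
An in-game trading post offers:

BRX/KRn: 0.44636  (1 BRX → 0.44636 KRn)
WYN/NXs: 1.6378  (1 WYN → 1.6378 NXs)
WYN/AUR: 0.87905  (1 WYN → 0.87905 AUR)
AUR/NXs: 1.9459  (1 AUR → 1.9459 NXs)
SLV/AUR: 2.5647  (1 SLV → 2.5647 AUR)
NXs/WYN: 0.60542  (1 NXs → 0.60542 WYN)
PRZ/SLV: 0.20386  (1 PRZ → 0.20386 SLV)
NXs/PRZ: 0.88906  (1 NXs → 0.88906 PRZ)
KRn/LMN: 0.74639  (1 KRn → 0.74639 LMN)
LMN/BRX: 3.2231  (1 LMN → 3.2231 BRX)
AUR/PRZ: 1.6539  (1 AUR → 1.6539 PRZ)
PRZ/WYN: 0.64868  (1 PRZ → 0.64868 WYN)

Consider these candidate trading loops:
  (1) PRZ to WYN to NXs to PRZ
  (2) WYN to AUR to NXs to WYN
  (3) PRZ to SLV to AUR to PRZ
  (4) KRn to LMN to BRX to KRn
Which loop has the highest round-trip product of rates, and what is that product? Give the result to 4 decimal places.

1.0738

(1) 0.64868 × 1.6378 × 0.88906 = 0.94454
(2) 0.87905 × 1.9459 × 0.60542 = 1.03560
(3) 0.20386 × 2.5647 × 1.6539 = 0.86472
(4) 0.74639 × 3.2231 × 0.44636 = 1.07380
Highest is cycle (4) at 1.0738 (>1, arbitrage).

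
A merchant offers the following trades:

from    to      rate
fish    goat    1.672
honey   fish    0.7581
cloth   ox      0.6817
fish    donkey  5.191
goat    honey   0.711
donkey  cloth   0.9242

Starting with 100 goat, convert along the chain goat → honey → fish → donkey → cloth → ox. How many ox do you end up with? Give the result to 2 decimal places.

100 goat × 0.711 = 71.1 honey
71.1 honey × 0.7581 = 53.90091 fish
53.90091 fish × 5.191 = 279.79962381 donkey
279.79962381 donkey × 0.9242 = 258.590812325202 cloth
258.590812325202 cloth × 0.6817 = 176.2813567620902034 ox

176.28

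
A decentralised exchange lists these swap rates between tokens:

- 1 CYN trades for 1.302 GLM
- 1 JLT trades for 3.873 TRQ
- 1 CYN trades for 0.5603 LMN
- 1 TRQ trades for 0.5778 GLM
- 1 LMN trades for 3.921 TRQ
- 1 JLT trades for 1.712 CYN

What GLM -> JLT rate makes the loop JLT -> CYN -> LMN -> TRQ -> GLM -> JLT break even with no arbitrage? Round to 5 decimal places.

0.46015

Known legs of the cycle: 1.712 × 0.5603 × 3.921 × 0.5778 = 2.17319532756768
For no arbitrage the full-cycle product must be 1, so the missing rate is 1 / 2.17319532756768 ≈ 0.4601519.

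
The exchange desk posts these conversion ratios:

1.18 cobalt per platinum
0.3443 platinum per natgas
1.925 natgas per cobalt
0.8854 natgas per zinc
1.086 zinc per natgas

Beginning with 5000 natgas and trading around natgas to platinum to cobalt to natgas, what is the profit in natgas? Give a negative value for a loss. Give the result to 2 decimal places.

-1089.61

5000 natgas × 0.3443 = 1721.5 platinum
1721.5 platinum × 1.18 = 2031.37 cobalt
2031.37 cobalt × 1.925 = 3910.38725 natgas
Net change: 3910.38725 − 5000 = -1089.61275 natgas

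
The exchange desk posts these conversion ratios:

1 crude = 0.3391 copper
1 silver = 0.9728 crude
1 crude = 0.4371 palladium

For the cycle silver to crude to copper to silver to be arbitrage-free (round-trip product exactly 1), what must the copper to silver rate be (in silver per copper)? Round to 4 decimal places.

Known legs of the cycle: 0.9728 × 0.3391 = 0.32987648
For no arbitrage the full-cycle product must be 1, so the missing rate is 1 / 0.32987648 ≈ 3.031438.

3.0314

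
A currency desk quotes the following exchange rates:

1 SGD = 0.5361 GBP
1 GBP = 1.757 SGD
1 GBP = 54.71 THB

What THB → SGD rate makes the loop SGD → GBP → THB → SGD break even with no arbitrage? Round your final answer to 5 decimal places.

Known legs of the cycle: 0.5361 × 54.71 = 29.330031
For no arbitrage the full-cycle product must be 1, so the missing rate is 1 / 29.330031 ≈ 0.0340947.

0.03409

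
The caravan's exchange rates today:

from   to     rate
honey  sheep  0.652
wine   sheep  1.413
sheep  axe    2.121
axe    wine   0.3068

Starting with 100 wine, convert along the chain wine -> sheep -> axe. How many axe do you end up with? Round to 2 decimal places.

100 wine × 1.413 = 141.3 sheep
141.3 sheep × 2.121 = 299.6973 axe

299.70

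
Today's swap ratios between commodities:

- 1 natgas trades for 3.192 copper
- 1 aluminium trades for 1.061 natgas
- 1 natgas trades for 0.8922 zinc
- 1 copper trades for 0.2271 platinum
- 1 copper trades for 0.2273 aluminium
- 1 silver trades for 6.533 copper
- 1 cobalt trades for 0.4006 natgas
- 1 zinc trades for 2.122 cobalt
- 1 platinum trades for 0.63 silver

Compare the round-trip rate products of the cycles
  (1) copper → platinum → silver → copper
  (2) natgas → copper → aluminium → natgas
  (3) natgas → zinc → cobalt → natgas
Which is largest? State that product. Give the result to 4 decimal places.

0.9347

(1) 0.2271 × 0.63 × 6.533 = 0.93470
(2) 3.192 × 0.2273 × 1.061 = 0.76980
(3) 0.8922 × 2.122 × 0.4006 = 0.75844
Highest is cycle (1) at 0.9347 (≤1, no arbitrage).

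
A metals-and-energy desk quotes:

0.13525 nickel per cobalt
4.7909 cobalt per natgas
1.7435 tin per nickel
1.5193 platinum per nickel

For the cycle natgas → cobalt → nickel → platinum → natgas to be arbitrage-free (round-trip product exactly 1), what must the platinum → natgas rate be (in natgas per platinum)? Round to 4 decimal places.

Known legs of the cycle: 4.7909 × 0.13525 × 1.5193 = 0.9844596435425
For no arbitrage the full-cycle product must be 1, so the missing rate is 1 / 0.9844596435425 ≈ 1.015786.

1.0158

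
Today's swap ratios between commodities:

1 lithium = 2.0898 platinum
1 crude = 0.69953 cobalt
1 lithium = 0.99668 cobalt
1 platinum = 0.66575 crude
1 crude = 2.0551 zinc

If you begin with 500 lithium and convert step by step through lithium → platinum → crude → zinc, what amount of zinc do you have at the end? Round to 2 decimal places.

500 lithium × 2.0898 = 1044.9 platinum
1044.9 platinum × 0.66575 = 695.642175 crude
695.642175 crude × 2.0551 = 1429.6142338425 zinc

1429.61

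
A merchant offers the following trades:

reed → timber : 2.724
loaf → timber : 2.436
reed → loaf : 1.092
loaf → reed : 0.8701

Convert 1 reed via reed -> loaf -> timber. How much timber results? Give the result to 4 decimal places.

2.6601

1 reed × 1.092 = 1.092 loaf
1.092 loaf × 2.436 = 2.660112 timber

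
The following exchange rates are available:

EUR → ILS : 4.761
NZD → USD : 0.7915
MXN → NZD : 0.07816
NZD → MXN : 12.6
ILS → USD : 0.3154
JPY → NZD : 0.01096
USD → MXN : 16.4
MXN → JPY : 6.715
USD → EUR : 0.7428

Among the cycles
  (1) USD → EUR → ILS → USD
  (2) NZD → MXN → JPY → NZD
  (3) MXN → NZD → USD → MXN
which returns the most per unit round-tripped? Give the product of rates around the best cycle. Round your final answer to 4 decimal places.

1.1154

(1) 0.7428 × 4.761 × 0.3154 = 1.11540
(2) 12.6 × 6.715 × 0.01096 = 0.92731
(3) 0.07816 × 0.7915 × 16.4 = 1.01456
Highest is cycle (1) at 1.1154 (>1, arbitrage).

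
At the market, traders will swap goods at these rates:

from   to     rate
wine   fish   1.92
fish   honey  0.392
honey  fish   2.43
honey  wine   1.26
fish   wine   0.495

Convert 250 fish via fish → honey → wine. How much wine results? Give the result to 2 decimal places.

250 fish × 0.392 = 98 honey
98 honey × 1.26 = 123.48 wine

123.48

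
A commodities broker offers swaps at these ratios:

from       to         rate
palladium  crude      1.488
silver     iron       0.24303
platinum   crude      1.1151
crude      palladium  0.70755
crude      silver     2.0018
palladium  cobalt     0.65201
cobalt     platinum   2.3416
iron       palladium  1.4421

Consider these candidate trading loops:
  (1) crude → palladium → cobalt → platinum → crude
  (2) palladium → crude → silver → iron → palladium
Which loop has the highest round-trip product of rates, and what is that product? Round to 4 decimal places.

(1) 0.70755 × 0.65201 × 2.3416 × 1.1151 = 1.20459
(2) 1.488 × 2.0018 × 0.24303 × 1.4421 = 1.04395
Highest is cycle (1) at 1.2046 (>1, arbitrage).

1.2046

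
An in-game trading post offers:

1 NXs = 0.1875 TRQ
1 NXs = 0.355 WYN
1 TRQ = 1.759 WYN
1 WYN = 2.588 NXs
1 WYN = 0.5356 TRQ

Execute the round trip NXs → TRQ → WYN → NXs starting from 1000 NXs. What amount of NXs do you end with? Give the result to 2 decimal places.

853.55

1000 NXs × 0.1875 = 187.5 TRQ
187.5 TRQ × 1.759 = 329.8125 WYN
329.8125 WYN × 2.588 = 853.55475 NXs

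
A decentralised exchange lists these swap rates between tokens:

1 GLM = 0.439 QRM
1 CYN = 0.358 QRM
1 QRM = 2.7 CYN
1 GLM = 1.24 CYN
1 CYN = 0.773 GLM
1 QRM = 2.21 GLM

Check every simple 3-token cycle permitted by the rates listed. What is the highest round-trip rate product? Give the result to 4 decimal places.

QRM→GLM→CYN→QRM: 2.21 × 1.24 × 0.358 = 0.98106
QRM→CYN→GLM→QRM: 2.7 × 0.773 × 0.439 = 0.91624
Maximum is QRM→GLM→CYN→QRM at 0.9811; no arbitrage — every cycle loses value.

0.9811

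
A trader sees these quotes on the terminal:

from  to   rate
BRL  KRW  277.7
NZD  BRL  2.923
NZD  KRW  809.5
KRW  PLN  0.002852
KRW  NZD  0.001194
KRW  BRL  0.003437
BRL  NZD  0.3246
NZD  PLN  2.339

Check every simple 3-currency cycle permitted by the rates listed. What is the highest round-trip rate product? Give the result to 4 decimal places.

0.9692

BRL→KRW→NZD→BRL: 277.7 × 0.001194 × 2.923 = 0.96919
BRL→NZD→KRW→BRL: 0.3246 × 809.5 × 0.003437 = 0.90312
Maximum is BRL→KRW→NZD→BRL at 0.9692; no arbitrage — every cycle loses value.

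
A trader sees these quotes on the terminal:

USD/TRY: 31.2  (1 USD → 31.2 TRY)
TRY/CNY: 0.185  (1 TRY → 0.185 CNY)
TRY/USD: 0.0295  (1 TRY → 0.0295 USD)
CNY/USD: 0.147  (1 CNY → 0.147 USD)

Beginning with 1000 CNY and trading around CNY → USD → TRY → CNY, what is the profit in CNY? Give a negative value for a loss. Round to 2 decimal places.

-151.52

1000 CNY × 0.147 = 147 USD
147 USD × 31.2 = 4586.4 TRY
4586.4 TRY × 0.185 = 848.484 CNY
Net change: 848.484 − 1000 = -151.516 CNY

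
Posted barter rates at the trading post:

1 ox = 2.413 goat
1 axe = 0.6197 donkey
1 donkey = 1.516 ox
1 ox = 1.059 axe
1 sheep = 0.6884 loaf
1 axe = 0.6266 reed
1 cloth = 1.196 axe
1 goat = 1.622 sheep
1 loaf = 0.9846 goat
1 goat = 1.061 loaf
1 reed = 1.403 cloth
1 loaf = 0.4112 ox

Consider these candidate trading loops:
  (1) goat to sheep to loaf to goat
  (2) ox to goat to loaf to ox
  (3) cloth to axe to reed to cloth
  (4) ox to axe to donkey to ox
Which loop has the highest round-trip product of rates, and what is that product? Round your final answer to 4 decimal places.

1.0994

(1) 1.622 × 0.6884 × 0.9846 = 1.09939
(2) 2.413 × 1.061 × 0.4112 = 1.05275
(3) 1.196 × 0.6266 × 1.403 = 1.05143
(4) 1.059 × 0.6197 × 1.516 = 0.99489
Highest is cycle (1) at 1.0994 (>1, arbitrage).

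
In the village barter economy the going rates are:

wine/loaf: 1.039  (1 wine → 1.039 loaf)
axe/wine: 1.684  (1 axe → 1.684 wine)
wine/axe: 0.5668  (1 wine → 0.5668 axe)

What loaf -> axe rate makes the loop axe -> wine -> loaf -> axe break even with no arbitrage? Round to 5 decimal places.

Known legs of the cycle: 1.684 × 1.039 = 1.749676
For no arbitrage the full-cycle product must be 1, so the missing rate is 1 / 1.749676 ≈ 0.5715344.

0.57153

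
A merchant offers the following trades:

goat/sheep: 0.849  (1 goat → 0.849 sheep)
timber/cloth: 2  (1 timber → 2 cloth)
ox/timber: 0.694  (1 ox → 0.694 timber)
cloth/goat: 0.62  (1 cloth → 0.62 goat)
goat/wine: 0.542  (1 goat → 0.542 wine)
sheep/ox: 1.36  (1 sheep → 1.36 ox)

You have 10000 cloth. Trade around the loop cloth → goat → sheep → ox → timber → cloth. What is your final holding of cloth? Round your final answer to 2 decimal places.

9936.37

10000 cloth × 0.62 = 6200 goat
6200 goat × 0.849 = 5263.8 sheep
5263.8 sheep × 1.36 = 7158.768 ox
7158.768 ox × 0.694 = 4968.184992 timber
4968.184992 timber × 2 = 9936.369984 cloth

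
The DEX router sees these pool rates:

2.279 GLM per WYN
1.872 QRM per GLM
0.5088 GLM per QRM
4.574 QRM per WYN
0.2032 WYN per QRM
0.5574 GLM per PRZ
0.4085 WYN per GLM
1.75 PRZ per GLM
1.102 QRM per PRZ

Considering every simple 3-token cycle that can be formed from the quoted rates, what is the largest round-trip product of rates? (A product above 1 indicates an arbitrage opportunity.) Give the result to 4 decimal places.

0.9812

PRZ→QRM→GLM→PRZ: 1.102 × 0.5088 × 1.75 = 0.98122
WYN→QRM→GLM→WYN: 4.574 × 0.5088 × 0.4085 = 0.95068
WYN→GLM→QRM→WYN: 2.279 × 1.872 × 0.2032 = 0.86691
Maximum is PRZ→QRM→GLM→PRZ at 0.9812; no arbitrage — every cycle loses value.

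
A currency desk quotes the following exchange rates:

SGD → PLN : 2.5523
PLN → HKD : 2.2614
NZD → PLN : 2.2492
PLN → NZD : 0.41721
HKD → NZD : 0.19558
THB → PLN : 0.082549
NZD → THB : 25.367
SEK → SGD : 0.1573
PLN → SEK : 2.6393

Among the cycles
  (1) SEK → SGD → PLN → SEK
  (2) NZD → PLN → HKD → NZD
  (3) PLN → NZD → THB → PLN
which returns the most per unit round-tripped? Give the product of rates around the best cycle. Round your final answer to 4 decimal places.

1.0596

(1) 0.1573 × 2.5523 × 2.6393 = 1.05962
(2) 2.2492 × 2.2614 × 0.19558 = 0.99479
(3) 0.41721 × 25.367 × 0.082549 = 0.87365
Highest is cycle (1) at 1.0596 (>1, arbitrage).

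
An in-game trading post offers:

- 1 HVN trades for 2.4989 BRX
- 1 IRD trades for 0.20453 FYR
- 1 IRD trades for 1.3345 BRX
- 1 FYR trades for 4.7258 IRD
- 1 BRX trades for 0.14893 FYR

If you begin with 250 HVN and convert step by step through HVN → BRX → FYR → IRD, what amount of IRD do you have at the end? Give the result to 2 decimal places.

250 HVN × 2.4989 = 624.725 BRX
624.725 BRX × 0.14893 = 93.04029425 FYR
93.04029425 FYR × 4.7258 = 439.68982256665 IRD

439.69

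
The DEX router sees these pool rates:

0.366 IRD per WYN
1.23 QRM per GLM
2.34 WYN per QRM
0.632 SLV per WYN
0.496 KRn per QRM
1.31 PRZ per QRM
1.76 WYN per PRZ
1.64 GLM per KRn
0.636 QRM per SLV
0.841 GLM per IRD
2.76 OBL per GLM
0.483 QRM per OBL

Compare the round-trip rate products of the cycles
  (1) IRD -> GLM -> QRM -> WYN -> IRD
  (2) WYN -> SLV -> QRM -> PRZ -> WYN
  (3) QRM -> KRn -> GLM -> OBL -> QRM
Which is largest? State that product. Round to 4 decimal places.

(1) 0.841 × 1.23 × 2.34 × 0.366 = 0.88593
(2) 0.632 × 0.636 × 1.31 × 1.76 = 0.92674
(3) 0.496 × 1.64 × 2.76 × 0.483 = 1.08438
Highest is cycle (3) at 1.0844 (>1, arbitrage).

1.0844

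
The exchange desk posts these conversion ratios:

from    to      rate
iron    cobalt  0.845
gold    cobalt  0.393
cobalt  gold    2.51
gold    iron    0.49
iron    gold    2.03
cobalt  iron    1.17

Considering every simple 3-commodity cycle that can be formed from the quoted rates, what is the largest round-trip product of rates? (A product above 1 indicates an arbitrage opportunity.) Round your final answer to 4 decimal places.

iron→cobalt→gold→iron: 0.845 × 2.51 × 0.49 = 1.03927
iron→gold→cobalt→iron: 2.03 × 0.393 × 1.17 = 0.93341
Maximum is iron→cobalt→gold→iron at 1.0393; arbitrage exists.

1.0393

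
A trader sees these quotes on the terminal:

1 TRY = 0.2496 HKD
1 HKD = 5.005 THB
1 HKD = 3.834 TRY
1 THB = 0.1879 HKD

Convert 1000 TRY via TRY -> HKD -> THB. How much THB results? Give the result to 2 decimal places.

1000 TRY × 0.2496 = 249.6 HKD
249.6 HKD × 5.005 = 1249.248 THB

1249.25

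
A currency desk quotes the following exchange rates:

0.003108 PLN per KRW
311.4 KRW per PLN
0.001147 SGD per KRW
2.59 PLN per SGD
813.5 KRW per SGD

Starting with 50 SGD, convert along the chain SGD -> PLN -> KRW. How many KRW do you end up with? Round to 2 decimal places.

50 SGD × 2.59 = 129.5 PLN
129.5 PLN × 311.4 = 40326.3 KRW

40326.30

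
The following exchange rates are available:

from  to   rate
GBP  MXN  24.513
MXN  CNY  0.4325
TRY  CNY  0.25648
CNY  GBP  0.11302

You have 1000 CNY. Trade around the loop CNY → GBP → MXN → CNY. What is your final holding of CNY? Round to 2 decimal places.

1000 CNY × 0.11302 = 113.02 GBP
113.02 GBP × 24.513 = 2770.45926 MXN
2770.45926 MXN × 0.4325 = 1198.22362995 CNY

1198.22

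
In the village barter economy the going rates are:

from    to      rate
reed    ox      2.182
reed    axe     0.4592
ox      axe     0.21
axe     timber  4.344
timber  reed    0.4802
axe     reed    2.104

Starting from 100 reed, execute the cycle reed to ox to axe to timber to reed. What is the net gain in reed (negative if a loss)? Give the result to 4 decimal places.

100 reed × 2.182 = 218.2 ox
218.2 ox × 0.21 = 45.822 axe
45.822 axe × 4.344 = 199.050768 timber
199.050768 timber × 0.4802 = 95.5841787936 reed
Net change: 95.5841787936 − 100 = -4.4158212064 reed

-4.4158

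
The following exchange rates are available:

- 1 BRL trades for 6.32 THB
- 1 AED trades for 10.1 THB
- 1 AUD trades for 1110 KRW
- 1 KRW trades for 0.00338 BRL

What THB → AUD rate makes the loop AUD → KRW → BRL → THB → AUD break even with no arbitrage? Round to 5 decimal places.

0.04217

Known legs of the cycle: 1110 × 0.00338 × 6.32 = 23.711376
For no arbitrage the full-cycle product must be 1, so the missing rate is 1 / 23.711376 ≈ 0.0421738.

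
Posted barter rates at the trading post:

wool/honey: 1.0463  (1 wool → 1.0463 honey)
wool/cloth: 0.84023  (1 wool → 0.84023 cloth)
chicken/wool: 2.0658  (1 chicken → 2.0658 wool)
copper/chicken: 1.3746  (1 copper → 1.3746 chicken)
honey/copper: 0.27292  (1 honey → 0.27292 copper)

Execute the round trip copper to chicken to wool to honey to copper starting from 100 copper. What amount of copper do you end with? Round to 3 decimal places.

81.088

100 copper × 1.3746 = 137.46 chicken
137.46 chicken × 2.0658 = 283.964868 wool
283.964868 wool × 1.0463 = 297.1124413884 honey
297.1124413884 honey × 0.27292 = 81.087927503722128 copper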